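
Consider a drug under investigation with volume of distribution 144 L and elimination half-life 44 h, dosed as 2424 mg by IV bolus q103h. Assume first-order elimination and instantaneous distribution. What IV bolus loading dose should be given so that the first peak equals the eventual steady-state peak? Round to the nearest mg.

3020 mg

f = (1/2)^(103/44) ≈ 0.197386; accumulation ratio R = 1/(1−f) ≈ 1.24593.
Loading dose to hit Cmax,ss on first dose: D_load = D_maint·R ≈ 2424 × 1.24593 ≈ 3020.13 mg.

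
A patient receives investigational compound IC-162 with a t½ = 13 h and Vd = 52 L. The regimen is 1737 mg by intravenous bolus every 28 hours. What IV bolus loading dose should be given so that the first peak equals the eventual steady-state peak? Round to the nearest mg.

f = (1/2)^(28/13) ≈ 0.224713; accumulation ratio R = 1/(1−f) ≈ 1.28984.
Loading dose to hit Cmax,ss on first dose: D_load = D_maint·R ≈ 1737 × 1.28984 ≈ 2240.45 mg.

2240 mg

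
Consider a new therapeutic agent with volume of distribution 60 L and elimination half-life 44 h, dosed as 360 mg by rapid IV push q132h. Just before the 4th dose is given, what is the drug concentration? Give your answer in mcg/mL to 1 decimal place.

f = (1/2)^(τ/t½) = (1/2)^(132/44) ≈ 0.1250.
C₀ = D/Vd = 360/60 ≈ 6.000 mcg/mL.
Before the 4th dose, 3 doses have been given. Superposition: Cmin = C₀·(f + f² + … + f^3).
≈ 6.000 × (0.1250 + 0.0156 + 0.0020) ≈ 6.000 × 0.1426 ≈ 0.856 mcg/mL.

0.9 mcg/mL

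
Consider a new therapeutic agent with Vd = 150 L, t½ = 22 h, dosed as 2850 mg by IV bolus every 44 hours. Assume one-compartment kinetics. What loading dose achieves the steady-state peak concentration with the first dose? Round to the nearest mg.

3800 mg

f = (1/2)^(44/22) ≈ 0.250000; accumulation ratio R = 1/(1−f) ≈ 1.33333.
Loading dose to hit Cmax,ss on first dose: D_load = D_maint·R ≈ 2850 × 1.33333 ≈ 3799.99 mg.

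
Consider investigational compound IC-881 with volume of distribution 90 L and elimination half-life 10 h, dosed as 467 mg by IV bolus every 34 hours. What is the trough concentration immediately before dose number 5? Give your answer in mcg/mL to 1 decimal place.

0.5 mcg/mL

f = (1/2)^(τ/t½) = (1/2)^(34/10) ≈ 0.0947.
C₀ = D/Vd = 467/90 ≈ 5.189 mcg/mL.
Before the 5th dose, 4 doses have been given. Superposition: Cmin = C₀·(f + f² + … + f^4).
≈ 5.189 × (0.0947 + 0.0090 + 0.0008 + 0.0001) ≈ 5.189 × 0.1046 ≈ 0.543 mcg/mL.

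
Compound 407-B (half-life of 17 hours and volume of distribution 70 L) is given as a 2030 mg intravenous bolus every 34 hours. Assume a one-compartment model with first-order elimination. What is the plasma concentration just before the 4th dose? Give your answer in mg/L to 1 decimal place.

f = (1/2)^(τ/t½) = (1/2)^(34/17) ≈ 0.2500.
C₀ = D/Vd = 2030/70 ≈ 29.000 mg/L.
Before the 4th dose, 3 doses have been given. Superposition: Cmin = C₀·(f + f² + … + f^3).
≈ 29.000 × (0.2500 + 0.0625 + 0.0156) ≈ 29.000 × 0.3281 ≈ 9.515 mg/L.

9.5 mg/L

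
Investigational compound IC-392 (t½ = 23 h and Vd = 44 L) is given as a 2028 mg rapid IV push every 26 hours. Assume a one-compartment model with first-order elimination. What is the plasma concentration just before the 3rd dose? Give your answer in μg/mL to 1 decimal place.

f = (1/2)^(τ/t½) = (1/2)^(26/23) ≈ 0.4568.
C₀ = D/Vd = 2028/44 ≈ 46.091 μg/mL.
Before the 3rd dose, 2 doses have been given. Superposition: Cmin = C₀·(f + f²).
≈ 46.091 × (0.4568 + 0.2087) ≈ 46.091 × 0.6655 ≈ 30.674 μg/mL.

30.7 μg/mL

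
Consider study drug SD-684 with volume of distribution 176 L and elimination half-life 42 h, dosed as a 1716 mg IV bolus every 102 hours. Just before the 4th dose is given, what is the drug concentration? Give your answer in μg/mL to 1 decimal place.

f = (1/2)^(τ/t½) = (1/2)^(102/42) ≈ 0.1857.
C₀ = D/Vd = 1716/176 ≈ 9.750 μg/mL.
Before the 4th dose, 3 doses have been given. Superposition: Cmin = C₀·(f + f² + … + f^3).
≈ 9.750 × (0.1857 + 0.0345 + 0.0064) ≈ 9.750 × 0.2266 ≈ 2.209 μg/mL.

2.2 μg/mL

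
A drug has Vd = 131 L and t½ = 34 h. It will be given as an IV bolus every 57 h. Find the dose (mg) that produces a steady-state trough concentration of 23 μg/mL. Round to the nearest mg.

6618 mg

τ/t½ = 57/34 ≈ 1.6765, so f = (1/2)^(57/34) ≈ 0.312847.
Cmin,ss = (D/Vd)·f/(1−f), so D = Cmin,ss·Vd·(1−f)/f.
D = 23 × 131 × (1−f)/f ≈ 23 × 131 × 2.19645 ≈ 6617.90 mg.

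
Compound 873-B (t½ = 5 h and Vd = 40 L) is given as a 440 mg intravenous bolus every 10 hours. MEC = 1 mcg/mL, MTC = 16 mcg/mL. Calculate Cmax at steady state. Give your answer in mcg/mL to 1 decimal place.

14.7 mcg/mL

τ = 10 h = 2 half-lives, so f = (1/2)^2 = 0.25.
Accumulation ratio R = 1/(1 − f) = 1/0.75 = 4/3.
Single-dose peak C₀ = D/Vd = 440/40 = 11 mcg/mL.
Steady-state peak Cmax,ss = C₀·R = 11 × 4/3 ≈ 14.667 mcg/mL.
Peak 14.7 mcg/mL vs MTC 16 mcg/mL: below toxic threshold.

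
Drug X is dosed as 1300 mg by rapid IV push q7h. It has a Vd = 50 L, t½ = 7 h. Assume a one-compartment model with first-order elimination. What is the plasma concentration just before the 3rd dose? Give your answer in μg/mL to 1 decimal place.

f = (1/2)^(τ/t½) = (1/2)^(7/7) ≈ 0.5000.
C₀ = D/Vd = 1300/50 ≈ 26.000 μg/mL.
Before the 3rd dose, 2 doses have been given. Superposition: Cmin = C₀·(f + f²).
≈ 26.000 × (0.5000 + 0.2500) ≈ 26.000 × 0.7500 ≈ 19.500 μg/mL.

19.5 μg/mL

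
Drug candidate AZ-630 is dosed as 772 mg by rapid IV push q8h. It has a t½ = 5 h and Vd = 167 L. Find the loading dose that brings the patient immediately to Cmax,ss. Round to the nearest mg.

1152 mg

f = (1/2)^(8/5) ≈ 0.329877; accumulation ratio R = 1/(1−f) ≈ 1.49226.
Loading dose to hit Cmax,ss on first dose: D_load = D_maint·R ≈ 772 × 1.49226 ≈ 1152.02 mg.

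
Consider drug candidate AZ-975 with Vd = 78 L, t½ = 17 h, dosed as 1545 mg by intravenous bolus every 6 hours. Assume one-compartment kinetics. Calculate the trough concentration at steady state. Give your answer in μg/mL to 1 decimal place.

71.5 μg/mL

τ/t½ = 6/17 ≈ 0.35294, so fraction remaining f = (1/2)^(6/17) ≈ 0.7830.
Accumulation ratio R = 1/(1 − f) ≈ 1/0.2170 ≈ 4.6083.
Single-dose peak C₀ = D/Vd = 1545/78 ≈ 19.808 μg/mL.
Steady-state peak Cmax,ss = C₀·R ≈ 19.808 × 4.6083 ≈ 91.281 μg/mL.
Steady-state trough Cmin,ss = Cmax,ss·f ≈ 91.281 × 0.7830 ≈ 71.473 μg/mL.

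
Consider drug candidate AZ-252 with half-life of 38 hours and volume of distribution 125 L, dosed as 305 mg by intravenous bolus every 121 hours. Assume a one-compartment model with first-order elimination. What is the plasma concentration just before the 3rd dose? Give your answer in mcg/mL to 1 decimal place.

f = (1/2)^(τ/t½) = (1/2)^(121/38) ≈ 0.1100.
C₀ = D/Vd = 305/125 ≈ 2.440 mcg/mL.
Before the 3rd dose, 2 doses have been given. Superposition: Cmin = C₀·(f + f²).
≈ 2.440 × (0.1100 + 0.0121) ≈ 2.440 × 0.1221 ≈ 0.298 mcg/mL.

0.3 mcg/mL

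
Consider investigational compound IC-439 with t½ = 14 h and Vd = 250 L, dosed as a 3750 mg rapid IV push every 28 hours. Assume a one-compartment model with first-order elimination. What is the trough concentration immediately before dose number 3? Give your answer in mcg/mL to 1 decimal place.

4.7 mcg/mL

f = (1/2)^(τ/t½) = (1/2)^(28/14) ≈ 0.2500.
C₀ = D/Vd = 3750/250 ≈ 15.000 mcg/mL.
Before the 3rd dose, 2 doses have been given. Superposition: Cmin = C₀·(f + f²).
≈ 15.000 × (0.2500 + 0.0625) ≈ 15.000 × 0.3125 ≈ 4.688 mcg/mL.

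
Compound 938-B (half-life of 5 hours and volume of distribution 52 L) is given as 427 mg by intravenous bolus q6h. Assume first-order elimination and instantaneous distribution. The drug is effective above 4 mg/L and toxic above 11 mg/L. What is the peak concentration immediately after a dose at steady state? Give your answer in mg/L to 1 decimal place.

k = ln2/t½ = ln2/5 ≈ 0.138629 h⁻¹; fraction remaining f = e^(−kτ) = e^(−0.138629×6) ≈ 0.4353.
At steady state, accumulation factor R = 1/(1 − e^(−kτ)) ≈ 1.7709.
Each bolus raises the concentration by D/Vd = 427/52 ≈ 8.212 mg/L.
Cmax,ss = C₀/(1 − f) ≈ 8.212/0.5647 ≈ 14.542 mg/L.
Peak 14.5 mg/L vs MTC 11 mg/L: exceeds toxic threshold.

14.5 mg/L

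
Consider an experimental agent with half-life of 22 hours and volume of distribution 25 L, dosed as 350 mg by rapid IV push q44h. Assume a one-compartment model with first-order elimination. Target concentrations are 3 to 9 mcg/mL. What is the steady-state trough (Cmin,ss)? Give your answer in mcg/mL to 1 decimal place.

The dosing interval is 2 half-lives, so f = 2^(−2) = 0.25.
Accumulation ratio R = 1/(1 − f) = 1/0.75 = 4/3.
Single-dose peak C₀ = D/Vd = 350/25 = 14 mcg/mL.
Steady-state peak Cmax,ss = C₀·R = 14 × 4/3 ≈ 18.667 mcg/mL.
Steady-state trough Cmin,ss = Cmax,ss·f ≈ 18.667 × 0.25 ≈ 4.667 mcg/mL.
Trough 4.7 mcg/mL vs MEC 3 mcg/mL: adequate.

4.7 mcg/mL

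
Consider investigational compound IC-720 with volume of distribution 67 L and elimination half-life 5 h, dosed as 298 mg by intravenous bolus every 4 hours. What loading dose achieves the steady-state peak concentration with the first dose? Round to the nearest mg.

700 mg

f = (1/2)^(4/5) ≈ 0.574349; accumulation ratio R = 1/(1−f) ≈ 2.34934.
Loading dose to hit Cmax,ss on first dose: D_load = D_maint·R ≈ 298 × 2.34934 ≈ 700.10 mg.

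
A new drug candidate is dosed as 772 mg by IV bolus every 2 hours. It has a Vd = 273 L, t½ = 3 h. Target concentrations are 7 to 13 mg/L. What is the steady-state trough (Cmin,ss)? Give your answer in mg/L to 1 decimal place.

k = ln2/t½ = ln2/3 ≈ 0.231049 h⁻¹; fraction remaining f = e^(−kτ) = e^(−0.231049×2) ≈ 0.6300.
Each bolus raises the concentration by D/Vd = 772/273 ≈ 2.828 mg/L.
Steady-state trough Cmin,ss = C₀·f/(1−f) ≈ 2.828 × 0.6300/0.3700 ≈ 4.815 mg/L.
Trough 4.8 mg/L vs MEC 7 mg/L: subtherapeutic.

4.8 mg/L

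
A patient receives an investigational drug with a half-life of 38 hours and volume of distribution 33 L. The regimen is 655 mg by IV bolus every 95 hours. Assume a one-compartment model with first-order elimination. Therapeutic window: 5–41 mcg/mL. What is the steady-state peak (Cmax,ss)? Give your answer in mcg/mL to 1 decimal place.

Over one 95-h interval, 95/38 ≈ 2.5 half-lives elapse, leaving f ≈ 0.1768 of each dose.
Accumulation ratio R = 1/(1 − f) ≈ 1/0.8232 ≈ 1.2148.
Each bolus raises the concentration by D/Vd = 655/33 ≈ 19.848 mcg/mL.
Cmax,ss = C₀/(1 − f) ≈ 19.848/0.8232 ≈ 24.111 mcg/mL.
Peak 24.1 mcg/mL vs MTC 41 mcg/mL: below toxic threshold.

24.1 mcg/mL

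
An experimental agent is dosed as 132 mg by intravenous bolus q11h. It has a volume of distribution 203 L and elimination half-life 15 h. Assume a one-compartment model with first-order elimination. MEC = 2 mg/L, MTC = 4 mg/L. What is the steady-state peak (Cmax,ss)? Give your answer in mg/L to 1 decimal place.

1.6 mg/L

τ/t½ = 11/15 ≈ 0.73333, so fraction remaining f = (1/2)^(11/15) ≈ 0.6015.
At steady state, accumulation factor R = 1/(1 − e^(−kτ)) ≈ 2.5094.
Each bolus raises the concentration by D/Vd = 132/203 ≈ 0.650 mg/L.
Cmax,ss = C₀/(1 − f) ≈ 0.650/0.3985 ≈ 1.631 mg/L.
Peak 1.6 mg/L vs MTC 4 mg/L: below toxic threshold.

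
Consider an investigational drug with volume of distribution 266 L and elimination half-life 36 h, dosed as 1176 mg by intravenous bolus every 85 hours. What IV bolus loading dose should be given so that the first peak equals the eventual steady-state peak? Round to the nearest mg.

f = (1/2)^(85/36) ≈ 0.194641; accumulation ratio R = 1/(1−f) ≈ 1.24168.
Loading dose to hit Cmax,ss on first dose: D_load = D_maint·R ≈ 1176 × 1.24168 ≈ 1460.22 mg.

1460 mg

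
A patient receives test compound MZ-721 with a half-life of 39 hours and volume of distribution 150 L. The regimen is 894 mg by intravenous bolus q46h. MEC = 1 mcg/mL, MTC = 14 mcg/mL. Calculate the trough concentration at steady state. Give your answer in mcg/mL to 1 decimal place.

τ/t½ = 46/39 ≈ 1.1795, so fraction remaining f = (1/2)^(46/39) ≈ 0.4415.
Each bolus raises the concentration by D/Vd = 894/150 ≈ 5.960 mcg/mL.
Steady-state trough Cmin,ss = C₀·f/(1−f) ≈ 5.960 × 0.4415/0.5585 ≈ 4.711 mcg/mL.
Trough 4.7 mcg/mL vs MEC 1 mcg/mL: adequate.

4.7 mcg/mL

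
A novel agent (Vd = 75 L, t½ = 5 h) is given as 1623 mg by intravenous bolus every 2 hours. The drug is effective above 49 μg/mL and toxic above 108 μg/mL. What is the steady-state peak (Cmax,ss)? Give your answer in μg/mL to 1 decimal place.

Over one 2-h interval, 2/5 ≈ 0.4 half-lives elapse, leaving f ≈ 0.7579 of each dose.
At steady state, accumulation factor R = 1/(1 − e^(−kτ)) ≈ 4.1305.
Single-dose peak C₀ = D/Vd = 1623/75 ≈ 21.640 μg/mL.
Steady-state peak Cmax,ss = C₀·R ≈ 21.640 × 4.1305 ≈ 89.384 μg/mL.
Peak 89.4 μg/mL vs MTC 108 μg/mL: below toxic threshold.

89.4 μg/mL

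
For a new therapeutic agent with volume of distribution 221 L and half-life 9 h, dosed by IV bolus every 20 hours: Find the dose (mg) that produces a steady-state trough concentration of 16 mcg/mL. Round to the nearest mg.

τ/t½ = 20/9 ≈ 2.2222, so f = (1/2)^(20/9) ≈ 0.214311.
Cmin,ss = (D/Vd)·f/(1−f), so D = Cmin,ss·Vd·(1−f)/f.
D = 16 × 221 × (1−f)/f ≈ 16 × 221 × 3.66612 ≈ 12963.40 mg.

12963 mg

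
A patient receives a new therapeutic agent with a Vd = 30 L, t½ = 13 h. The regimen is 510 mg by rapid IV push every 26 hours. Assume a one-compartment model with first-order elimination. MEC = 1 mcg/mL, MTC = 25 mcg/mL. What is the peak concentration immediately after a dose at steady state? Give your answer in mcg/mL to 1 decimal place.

The dosing interval is 2 half-lives, so f = 2^(−2) = 0.25.
At steady state, R = 1/(1 − 0.25) = 4/3.
Single-dose peak C₀ = D/Vd = 510/30 = 17 mcg/mL.
Steady-state peak Cmax,ss = C₀·R = 17 × 4/3 ≈ 22.667 mcg/mL.
Peak 22.7 mcg/mL vs MTC 25 mcg/mL: below toxic threshold.

22.7 mcg/mL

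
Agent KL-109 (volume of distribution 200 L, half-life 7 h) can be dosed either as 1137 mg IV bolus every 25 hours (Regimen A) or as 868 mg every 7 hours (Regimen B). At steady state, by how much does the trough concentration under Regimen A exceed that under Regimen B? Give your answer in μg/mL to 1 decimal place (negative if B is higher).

-3.8 μg/mL

Regimen A: f = (1/2)^(25/7) ≈ 0.0841; Cmin,ss = (1137/200)·f/(1−f) ≈ 0.522 μg/mL.
Regimen B: f = (1/2)^(7/7) ≈ 0.5000; Cmin,ss = (868/200)·f/(1−f) ≈ 4.340 μg/mL.
Difference ≈ 0.522 − 4.340 ≈ -3.818 μg/mL.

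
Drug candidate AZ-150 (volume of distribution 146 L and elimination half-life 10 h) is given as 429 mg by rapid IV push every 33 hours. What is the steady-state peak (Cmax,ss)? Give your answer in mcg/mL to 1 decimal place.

3.3 mcg/mL

τ/t½ = 33/10 ≈ 3.3, so fraction remaining f = (1/2)^(33/10) ≈ 0.1015.
At steady state, accumulation factor R = 1/(1 − e^(−kτ)) ≈ 1.1130.
Single-dose peak C₀ = D/Vd = 429/146 ≈ 2.938 mcg/mL.
Cmax,ss = C₀/(1 − f) ≈ 2.938/0.8985 ≈ 3.270 mcg/mL.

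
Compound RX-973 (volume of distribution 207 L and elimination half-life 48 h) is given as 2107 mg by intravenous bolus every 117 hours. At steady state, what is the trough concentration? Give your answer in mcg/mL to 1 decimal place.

2.3 mcg/mL

Over one 117-h interval, 117/48 ≈ 2.4375 half-lives elapse, leaving f ≈ 0.1846 of each dose.
At steady state, accumulation factor R = 1/(1 − e^(−kτ)) ≈ 1.2264.
Each bolus raises the concentration by D/Vd = 2107/207 ≈ 10.179 mcg/mL.
Cmax,ss = C₀/(1 − f) ≈ 10.179/0.8154 ≈ 12.483 mcg/mL.
One interval later, Cmin,ss = Cmax,ss·e^(−kτ) ≈ 12.483 × 0.1846 ≈ 2.304 mcg/mL.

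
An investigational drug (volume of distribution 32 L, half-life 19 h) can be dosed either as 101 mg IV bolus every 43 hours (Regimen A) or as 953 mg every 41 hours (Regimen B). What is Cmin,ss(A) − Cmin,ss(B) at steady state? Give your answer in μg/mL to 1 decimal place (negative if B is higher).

Regimen A: f = (1/2)^(43/19) ≈ 0.2083; Cmin,ss = (101/32)·f/(1−f) ≈ 0.830 μg/mL.
Regimen B: f = (1/2)^(41/19) ≈ 0.2241; Cmin,ss = (953/32)·f/(1−f) ≈ 8.602 μg/mL.
Difference ≈ 0.830 − 8.602 ≈ -7.772 μg/mL.

-7.8 μg/mL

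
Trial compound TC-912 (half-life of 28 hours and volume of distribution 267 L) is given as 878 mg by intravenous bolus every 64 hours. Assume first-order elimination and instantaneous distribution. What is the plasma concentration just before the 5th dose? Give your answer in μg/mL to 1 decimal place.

f = (1/2)^(τ/t½) = (1/2)^(64/28) ≈ 0.2051.
C₀ = D/Vd = 878/267 ≈ 3.288 μg/mL.
Before the 5th dose, 4 doses have been given. Superposition: Cmin = C₀·(f + f² + … + f^4).
≈ 3.288 × (0.2051 + 0.0421 + 0.0086 + 0.0018) ≈ 3.288 × 0.2576 ≈ 0.847 μg/mL.

0.8 μg/mL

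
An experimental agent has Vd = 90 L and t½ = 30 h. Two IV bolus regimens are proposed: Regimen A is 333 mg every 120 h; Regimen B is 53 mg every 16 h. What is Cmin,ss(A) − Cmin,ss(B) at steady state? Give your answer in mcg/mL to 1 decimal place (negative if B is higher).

Regimen A: f = (1/2)^(120/30) ≈ 0.0625; Cmin,ss = (333/90)·f/(1−f) ≈ 0.247 mcg/mL.
Regimen B: f = (1/2)^(16/30) ≈ 0.6910; Cmin,ss = (53/90)·f/(1−f) ≈ 1.317 mcg/mL.
Difference ≈ 0.247 − 1.317 ≈ -1.070 mcg/mL.

-1.1 mcg/mL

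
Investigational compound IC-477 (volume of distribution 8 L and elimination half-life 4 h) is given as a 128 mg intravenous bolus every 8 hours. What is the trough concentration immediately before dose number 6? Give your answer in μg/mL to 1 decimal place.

5.3 μg/mL

f = (1/2)^(τ/t½) = (1/2)^(8/4) ≈ 0.2500.
C₀ = D/Vd = 128/8 ≈ 16.000 μg/mL.
Before the 6th dose, 5 doses have been given. Superposition: Cmin = C₀·(f + f² + … + f^5).
≈ 16.000 × (0.2500 + 0.0625 + 0.0156 + 0.0039 + 0.0010) ≈ 16.000 × 0.3330 ≈ 5.328 μg/mL.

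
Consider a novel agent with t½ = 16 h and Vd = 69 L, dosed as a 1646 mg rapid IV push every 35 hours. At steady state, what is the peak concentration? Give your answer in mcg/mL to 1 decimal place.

30.6 mcg/mL

τ/t½ = 35/16 ≈ 2.1875, so fraction remaining f = (1/2)^(35/16) ≈ 0.2195.
Accumulation ratio R = 1/(1 − f) ≈ 1/0.7805 ≈ 1.2812.
Each bolus raises the concentration by D/Vd = 1646/69 ≈ 23.855 mcg/mL.
Steady-state peak Cmax,ss = C₀·R ≈ 23.855 × 1.2812 ≈ 30.563 mcg/mL.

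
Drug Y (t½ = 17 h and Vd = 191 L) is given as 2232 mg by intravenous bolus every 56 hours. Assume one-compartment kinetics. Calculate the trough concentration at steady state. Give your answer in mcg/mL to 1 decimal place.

1.3 mcg/mL

Over one 56-h interval, 56/17 ≈ 3.2941 half-lives elapse, leaving f ≈ 0.1019 of each dose.
Accumulation ratio R = 1/(1 − f) ≈ 1/0.8981 ≈ 1.1135.
Single-dose peak C₀ = D/Vd = 2232/191 ≈ 11.686 mcg/mL.
Cmax,ss = C₀/(1 − f) ≈ 11.686/0.8981 ≈ 13.012 mcg/mL.
One interval later, Cmin,ss = Cmax,ss·e^(−kτ) ≈ 13.012 × 0.1019 ≈ 1.326 mcg/mL.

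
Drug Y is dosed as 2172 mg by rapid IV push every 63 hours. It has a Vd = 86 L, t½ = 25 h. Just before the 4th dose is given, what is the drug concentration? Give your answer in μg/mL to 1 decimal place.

5.3 μg/mL

f = (1/2)^(τ/t½) = (1/2)^(63/25) ≈ 0.1743.
C₀ = D/Vd = 2172/86 ≈ 25.256 μg/mL.
Before the 4th dose, 3 doses have been given. Superposition: Cmin = C₀·(f + f² + … + f^3).
≈ 25.256 × (0.1743 + 0.0304 + 0.0053) ≈ 25.256 × 0.2100 ≈ 5.304 μg/mL.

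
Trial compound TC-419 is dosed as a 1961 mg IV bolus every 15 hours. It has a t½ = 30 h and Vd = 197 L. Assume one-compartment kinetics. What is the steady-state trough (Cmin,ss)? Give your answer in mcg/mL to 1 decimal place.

τ/t½ = 15/30 ≈ 0.5, so fraction remaining f = (1/2)^(15/30) ≈ 0.7071.
Accumulation ratio R = 1/(1 − f) ≈ 1/0.2929 ≈ 3.4141.
Single-dose peak C₀ = D/Vd = 1961/197 ≈ 9.954 mcg/mL.
Cmax,ss = C₀/(1 − f) ≈ 9.954/0.2929 ≈ 33.984 mcg/mL.
Steady-state trough Cmin,ss = Cmax,ss·f ≈ 33.984 × 0.7071 ≈ 24.030 mcg/mL.

24.0 mcg/mL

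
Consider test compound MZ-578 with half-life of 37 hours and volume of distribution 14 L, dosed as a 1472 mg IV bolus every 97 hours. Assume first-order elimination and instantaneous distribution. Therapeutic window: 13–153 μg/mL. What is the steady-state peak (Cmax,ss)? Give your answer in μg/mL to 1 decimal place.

125.5 μg/mL

Over one 97-h interval, 97/37 ≈ 2.6216 half-lives elapse, leaving f ≈ 0.1625 of each dose.
Accumulation ratio R = 1/(1 − f) ≈ 1/0.8375 ≈ 1.1940.
Single-dose peak C₀ = D/Vd = 1472/14 ≈ 105.143 μg/mL.
Cmax,ss = C₀/(1 − f) ≈ 105.143/0.8375 ≈ 125.544 μg/mL.
Peak 125.5 μg/mL vs MTC 153 μg/mL: below toxic threshold.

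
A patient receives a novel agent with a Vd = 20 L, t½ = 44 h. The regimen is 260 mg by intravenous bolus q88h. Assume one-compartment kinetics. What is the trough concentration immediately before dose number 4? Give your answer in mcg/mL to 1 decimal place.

f = (1/2)^(τ/t½) = (1/2)^(88/44) ≈ 0.2500.
C₀ = D/Vd = 260/20 ≈ 13.000 mcg/mL.
Before the 4th dose, 3 doses have been given. Superposition: Cmin = C₀·(f + f² + … + f^3).
≈ 13.000 × (0.2500 + 0.0625 + 0.0156) ≈ 13.000 × 0.3281 ≈ 4.265 mcg/mL.

4.3 mcg/mL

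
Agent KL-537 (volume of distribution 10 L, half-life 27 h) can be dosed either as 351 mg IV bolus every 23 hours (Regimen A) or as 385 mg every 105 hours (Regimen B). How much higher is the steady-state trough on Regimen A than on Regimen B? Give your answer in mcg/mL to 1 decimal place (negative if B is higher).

Regimen A: f = (1/2)^(23/27) ≈ 0.5541; Cmin,ss = (351/10)·f/(1−f) ≈ 43.617 mcg/mL.
Regimen B: f = (1/2)^(105/27) ≈ 0.0675; Cmin,ss = (385/10)·f/(1−f) ≈ 2.787 mcg/mL.
Difference ≈ 43.617 − 2.787 ≈ 40.830 mcg/mL.

40.8 mcg/mL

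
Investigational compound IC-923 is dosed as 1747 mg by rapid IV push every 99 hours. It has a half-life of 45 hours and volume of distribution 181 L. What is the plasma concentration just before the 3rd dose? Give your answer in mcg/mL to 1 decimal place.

2.6 mcg/mL

f = (1/2)^(τ/t½) = (1/2)^(99/45) ≈ 0.2176.
C₀ = D/Vd = 1747/181 ≈ 9.652 mcg/mL.
Before the 3rd dose, 2 doses have been given. Superposition: Cmin = C₀·(f + f²).
≈ 9.652 × (0.2176 + 0.0473) ≈ 9.652 × 0.2649 ≈ 2.557 mcg/mL.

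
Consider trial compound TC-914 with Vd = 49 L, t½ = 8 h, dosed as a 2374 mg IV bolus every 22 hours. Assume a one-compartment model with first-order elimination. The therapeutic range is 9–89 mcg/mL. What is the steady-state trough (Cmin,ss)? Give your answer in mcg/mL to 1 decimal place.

τ/t½ = 22/8 ≈ 2.75, so fraction remaining f = (1/2)^(22/8) ≈ 0.1487.
Single-dose peak C₀ = D/Vd = 2374/49 ≈ 48.449 mcg/mL.
Steady-state trough Cmin,ss = C₀·f/(1−f) ≈ 48.449 × 0.1487/0.8513 ≈ 8.463 mcg/mL.
Trough 8.5 mcg/mL vs MEC 9 mcg/mL: subtherapeutic.

8.5 mcg/mL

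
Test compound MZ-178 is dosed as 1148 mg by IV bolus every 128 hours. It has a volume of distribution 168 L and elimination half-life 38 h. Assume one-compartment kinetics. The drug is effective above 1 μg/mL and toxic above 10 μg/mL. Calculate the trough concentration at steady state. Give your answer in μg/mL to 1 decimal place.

0.7 μg/mL

k = ln2/t½ = ln2/38 ≈ 0.018241 h⁻¹; fraction remaining f = e^(−kτ) = e^(−0.018241×128) ≈ 0.0968.
At steady state, accumulation factor R = 1/(1 − e^(−kτ)) ≈ 1.1072.
Single-dose peak C₀ = D/Vd = 1148/168 ≈ 6.833 μg/mL.
Steady-state peak Cmax,ss = C₀·R ≈ 6.833 × 1.1072 ≈ 7.565 μg/mL.
One interval later, Cmin,ss = Cmax,ss·e^(−kτ) ≈ 7.565 × 0.0968 ≈ 0.732 μg/mL.
Trough 0.7 μg/mL vs MEC 1 μg/mL: subtherapeutic.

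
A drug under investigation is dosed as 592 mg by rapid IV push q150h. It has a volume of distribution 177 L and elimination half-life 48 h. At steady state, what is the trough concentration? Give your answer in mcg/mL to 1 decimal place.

τ/t½ = 150/48 ≈ 3.125, so fraction remaining f = (1/2)^(150/48) ≈ 0.1146.
Each bolus raises the concentration by D/Vd = 592/177 ≈ 3.345 mcg/mL.
Steady-state trough Cmin,ss = C₀·f/(1−f) ≈ 3.345 × 0.1146/0.8854 ≈ 0.433 mcg/mL.

0.4 mcg/mL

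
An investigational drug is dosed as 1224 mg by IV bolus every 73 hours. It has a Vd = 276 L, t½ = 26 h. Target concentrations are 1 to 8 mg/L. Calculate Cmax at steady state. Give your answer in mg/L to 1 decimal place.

5.2 mg/L

k = ln2/t½ = ln2/26 ≈ 0.026660 h⁻¹; fraction remaining f = e^(−kτ) = e^(−0.026660×73) ≈ 0.1428.
Accumulation ratio R = 1/(1 − f) ≈ 1/0.8572 ≈ 1.1666.
Single-dose peak C₀ = D/Vd = 1224/276 ≈ 4.435 mg/L.
Steady-state peak Cmax,ss = C₀·R ≈ 4.435 × 1.1666 ≈ 5.174 mg/L.
Peak 5.2 mg/L vs MTC 8 mg/L: below toxic threshold.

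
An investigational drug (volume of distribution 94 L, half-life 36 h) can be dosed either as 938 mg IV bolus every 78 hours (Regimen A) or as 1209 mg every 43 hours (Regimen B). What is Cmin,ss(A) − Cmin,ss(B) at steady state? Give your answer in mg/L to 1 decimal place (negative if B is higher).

Regimen A: f = (1/2)^(78/36) ≈ 0.2227; Cmin,ss = (938/94)·f/(1−f) ≈ 2.859 mg/L.
Regimen B: f = (1/2)^(43/36) ≈ 0.4370; Cmin,ss = (1209/94)·f/(1−f) ≈ 9.983 mg/L.
Difference ≈ 2.859 − 9.983 ≈ -7.124 mg/L.

-7.1 mg/L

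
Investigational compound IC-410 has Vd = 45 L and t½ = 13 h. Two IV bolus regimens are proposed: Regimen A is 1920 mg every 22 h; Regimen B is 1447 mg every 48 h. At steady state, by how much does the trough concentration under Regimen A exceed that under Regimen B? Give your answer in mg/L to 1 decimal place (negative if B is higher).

16.4 mg/L

Regimen A: f = (1/2)^(22/13) ≈ 0.3094; Cmin,ss = (1920/45)·f/(1−f) ≈ 19.115 mg/L.
Regimen B: f = (1/2)^(48/13) ≈ 0.0774; Cmin,ss = (1447/45)·f/(1−f) ≈ 2.698 mg/L.
Difference ≈ 19.115 − 2.698 ≈ 16.417 mg/L.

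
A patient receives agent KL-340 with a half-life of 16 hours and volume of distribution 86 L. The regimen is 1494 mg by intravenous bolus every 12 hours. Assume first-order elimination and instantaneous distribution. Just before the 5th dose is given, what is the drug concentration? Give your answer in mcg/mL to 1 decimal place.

f = (1/2)^(τ/t½) = (1/2)^(12/16) ≈ 0.5946.
C₀ = D/Vd = 1494/86 ≈ 17.372 mcg/mL.
Before the 5th dose, 4 doses have been given. Superposition: Cmin = C₀·(f + f² + … + f^4).
≈ 17.372 × (0.5946 + 0.3535 + 0.2102 + 0.1250) ≈ 17.372 × 1.2833 ≈ 22.293 mcg/mL.

22.3 mcg/mL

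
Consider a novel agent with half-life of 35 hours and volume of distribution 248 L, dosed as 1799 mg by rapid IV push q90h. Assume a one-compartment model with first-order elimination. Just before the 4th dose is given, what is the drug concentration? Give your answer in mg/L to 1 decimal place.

f = (1/2)^(τ/t½) = (1/2)^(90/35) ≈ 0.1682.
C₀ = D/Vd = 1799/248 ≈ 7.254 mg/L.
Before the 4th dose, 3 doses have been given. Superposition: Cmin = C₀·(f + f² + … + f^3).
≈ 7.254 × (0.1682 + 0.0283 + 0.0048) ≈ 7.254 × 0.2013 ≈ 1.460 mg/L.

1.5 mg/L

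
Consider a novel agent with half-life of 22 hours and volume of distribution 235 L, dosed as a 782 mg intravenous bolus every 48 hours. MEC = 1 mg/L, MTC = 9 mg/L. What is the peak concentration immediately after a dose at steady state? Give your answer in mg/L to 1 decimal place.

4.3 mg/L

k = ln2/t½ = ln2/22 ≈ 0.031507 h⁻¹; fraction remaining f = e^(−kτ) = e^(−0.031507×48) ≈ 0.2204.
Accumulation ratio R = 1/(1 − f) ≈ 1/0.7796 ≈ 1.2827.
Single-dose peak C₀ = D/Vd = 782/235 ≈ 3.328 mg/L.
Steady-state peak Cmax,ss = C₀·R ≈ 3.328 × 1.2827 ≈ 4.269 mg/L.
Peak 4.3 mg/L vs MTC 9 mg/L: below toxic threshold.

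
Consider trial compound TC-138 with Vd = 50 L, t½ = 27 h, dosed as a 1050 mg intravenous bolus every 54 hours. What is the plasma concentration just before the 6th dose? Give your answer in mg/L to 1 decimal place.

f = (1/2)^(τ/t½) = (1/2)^(54/27) ≈ 0.2500.
C₀ = D/Vd = 1050/50 ≈ 21.000 mg/L.
Before the 6th dose, 5 doses have been given. Superposition: Cmin = C₀·(f + f² + … + f^5).
≈ 21.000 × (0.2500 + 0.0625 + 0.0156 + 0.0039 + 0.0010) ≈ 21.000 × 0.3330 ≈ 6.993 mg/L.

7.0 mg/L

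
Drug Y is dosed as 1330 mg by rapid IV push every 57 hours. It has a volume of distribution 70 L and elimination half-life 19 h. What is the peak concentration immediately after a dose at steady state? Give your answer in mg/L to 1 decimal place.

21.7 mg/L

τ = 57 h = 3 half-lives, so f = (1/2)^3 = 0.125.
At steady state, R = 1/(1 − 0.125) = 8/7.
Single-dose peak C₀ = D/Vd = 1330/70 = 19 mg/L.
Steady-state peak Cmax,ss = C₀·R = 19 × 8/7 ≈ 21.714 mg/L.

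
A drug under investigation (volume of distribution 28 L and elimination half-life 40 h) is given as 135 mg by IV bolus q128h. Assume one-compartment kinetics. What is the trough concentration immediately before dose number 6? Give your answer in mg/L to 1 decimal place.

f = (1/2)^(τ/t½) = (1/2)^(128/40) ≈ 0.1088.
C₀ = D/Vd = 135/28 ≈ 4.821 mg/L.
Before the 6th dose, 5 doses have been given. Superposition: Cmin = C₀·(f + f² + … + f^5).
≈ 4.821 × (0.1088 + 0.0118 + 0.0013 + 0.0001 + 0.0000) ≈ 4.821 × 0.1220 ≈ 0.588 mg/L.

0.6 mg/L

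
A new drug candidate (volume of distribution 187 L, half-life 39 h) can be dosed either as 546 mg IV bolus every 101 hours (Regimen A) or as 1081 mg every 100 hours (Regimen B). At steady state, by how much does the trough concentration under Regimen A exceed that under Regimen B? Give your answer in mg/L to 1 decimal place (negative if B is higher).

Regimen A: f = (1/2)^(101/39) ≈ 0.1661; Cmin,ss = (546/187)·f/(1−f) ≈ 0.582 mg/L.
Regimen B: f = (1/2)^(100/39) ≈ 0.1691; Cmin,ss = (1081/187)·f/(1−f) ≈ 1.176 mg/L.
Difference ≈ 0.582 − 1.176 ≈ -0.594 mg/L.

-0.6 mg/L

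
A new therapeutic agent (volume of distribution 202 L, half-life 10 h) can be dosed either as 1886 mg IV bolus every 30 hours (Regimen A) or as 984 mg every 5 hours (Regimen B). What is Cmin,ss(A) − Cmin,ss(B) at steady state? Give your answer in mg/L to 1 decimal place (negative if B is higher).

Regimen A: f = (1/2)^(30/10) ≈ 0.1250; Cmin,ss = (1886/202)·f/(1−f) ≈ 1.334 mg/L.
Regimen B: f = (1/2)^(5/10) ≈ 0.7071; Cmin,ss = (984/202)·f/(1−f) ≈ 11.760 mg/L.
Difference ≈ 1.334 − 11.760 ≈ -10.426 mg/L.

-10.4 mg/L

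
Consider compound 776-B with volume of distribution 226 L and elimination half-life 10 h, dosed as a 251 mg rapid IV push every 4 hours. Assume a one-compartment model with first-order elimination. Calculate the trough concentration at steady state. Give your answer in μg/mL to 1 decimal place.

3.5 μg/mL

Over one 4-h interval, 4/10 ≈ 0.4 half-lives elapse, leaving f ≈ 0.7579 of each dose.
Accumulation ratio R = 1/(1 − f) ≈ 1/0.2421 ≈ 4.1305.
Each bolus raises the concentration by D/Vd = 251/226 ≈ 1.111 μg/mL.
Cmax,ss = C₀/(1 − f) ≈ 1.111/0.2421 ≈ 4.589 μg/mL.
Steady-state trough Cmin,ss = Cmax,ss·f ≈ 4.589 × 0.7579 ≈ 3.478 μg/mL.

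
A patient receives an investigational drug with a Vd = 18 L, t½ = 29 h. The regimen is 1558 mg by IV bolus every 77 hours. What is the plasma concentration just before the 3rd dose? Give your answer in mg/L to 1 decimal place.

f = (1/2)^(τ/t½) = (1/2)^(77/29) ≈ 0.1587.
C₀ = D/Vd = 1558/18 ≈ 86.556 mg/L.
Before the 3rd dose, 2 doses have been given. Superposition: Cmin = C₀·(f + f²).
≈ 86.556 × (0.1587 + 0.0252) ≈ 86.556 × 0.1839 ≈ 15.918 mg/L.

15.9 mg/L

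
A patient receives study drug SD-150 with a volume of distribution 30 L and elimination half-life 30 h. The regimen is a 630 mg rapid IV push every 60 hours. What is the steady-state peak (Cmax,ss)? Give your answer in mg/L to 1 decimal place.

28.0 mg/L

The dosing interval is 2 half-lives, so f = 2^(−2) = 0.25.
Accumulation ratio R = 1/(1 − f) = 1/0.75 = 4/3.
Single-dose peak C₀ = D/Vd = 630/30 = 21 mg/L.
Steady-state peak Cmax,ss = C₀·R = 21 × 4/3 ≈ 28.000 mg/L.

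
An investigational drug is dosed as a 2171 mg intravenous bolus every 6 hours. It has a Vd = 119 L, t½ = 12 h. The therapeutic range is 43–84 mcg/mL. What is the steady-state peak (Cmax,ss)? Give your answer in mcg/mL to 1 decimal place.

k = ln2/t½ = ln2/12 ≈ 0.057762 h⁻¹; fraction remaining f = e^(−kτ) = e^(−0.057762×6) ≈ 0.7071.
Accumulation ratio R = 1/(1 − f) ≈ 1/0.2929 ≈ 3.4141.
Single-dose peak C₀ = D/Vd = 2171/119 ≈ 18.244 mcg/mL.
Steady-state peak Cmax,ss = C₀·R ≈ 18.244 × 3.4141 ≈ 62.287 mcg/mL.
Peak 62.3 mcg/mL vs MTC 84 mcg/mL: below toxic threshold.

62.3 mcg/mL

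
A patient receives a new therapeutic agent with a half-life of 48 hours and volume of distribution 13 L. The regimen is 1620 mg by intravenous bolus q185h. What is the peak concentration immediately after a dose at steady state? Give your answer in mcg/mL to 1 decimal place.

Over one 185-h interval, 185/48 ≈ 3.8542 half-lives elapse, leaving f ≈ 0.0691 of each dose.
At steady state, accumulation factor R = 1/(1 − e^(−kτ)) ≈ 1.0742.
Single-dose peak C₀ = D/Vd = 1620/13 ≈ 124.615 mcg/mL.
Steady-state peak Cmax,ss = C₀·R ≈ 124.615 × 1.0742 ≈ 133.861 mcg/mL.

133.9 mcg/mL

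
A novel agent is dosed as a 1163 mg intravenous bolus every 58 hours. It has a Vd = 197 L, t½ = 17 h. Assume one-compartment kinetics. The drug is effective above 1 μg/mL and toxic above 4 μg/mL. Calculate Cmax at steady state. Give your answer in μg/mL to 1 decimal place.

k = ln2/t½ = ln2/17 ≈ 0.040773 h⁻¹; fraction remaining f = e^(−kτ) = e^(−0.040773×58) ≈ 0.0940.
Accumulation ratio R = 1/(1 − f) ≈ 1/0.9060 ≈ 1.1038.
Each bolus raises the concentration by D/Vd = 1163/197 ≈ 5.904 μg/mL.
Steady-state peak Cmax,ss = C₀·R ≈ 5.904 × 1.1038 ≈ 6.517 μg/mL.
Peak 6.5 μg/mL vs MTC 4 μg/mL: exceeds toxic threshold.

6.5 μg/mL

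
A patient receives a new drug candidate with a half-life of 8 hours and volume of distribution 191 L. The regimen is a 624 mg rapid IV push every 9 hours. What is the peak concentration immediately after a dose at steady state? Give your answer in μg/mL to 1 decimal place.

6.0 μg/mL

k = ln2/t½ = ln2/8 ≈ 0.086643 h⁻¹; fraction remaining f = e^(−kτ) = e^(−0.086643×9) ≈ 0.4585.
At steady state, accumulation factor R = 1/(1 − e^(−kτ)) ≈ 1.8467.
Each bolus raises the concentration by D/Vd = 624/191 ≈ 3.267 μg/mL.
Cmax,ss = C₀/(1 − f) ≈ 3.267/0.5415 ≈ 6.033 μg/mL.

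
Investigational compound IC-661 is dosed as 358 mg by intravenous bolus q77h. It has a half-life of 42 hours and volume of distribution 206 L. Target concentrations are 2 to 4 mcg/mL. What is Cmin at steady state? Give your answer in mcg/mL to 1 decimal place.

τ/t½ = 77/42 ≈ 1.8333, so fraction remaining f = (1/2)^(77/42) ≈ 0.2806.
Accumulation ratio R = 1/(1 − f) ≈ 1/0.7194 ≈ 1.3900.
Each bolus raises the concentration by D/Vd = 358/206 ≈ 1.738 mcg/mL.
Cmax,ss = C₀/(1 − f) ≈ 1.738/0.7194 ≈ 2.416 mcg/mL.
Steady-state trough Cmin,ss = Cmax,ss·f ≈ 2.416 × 0.2806 ≈ 0.678 mcg/mL.
Trough 0.7 mcg/mL vs MEC 2 mcg/mL: subtherapeutic.

0.7 mcg/mL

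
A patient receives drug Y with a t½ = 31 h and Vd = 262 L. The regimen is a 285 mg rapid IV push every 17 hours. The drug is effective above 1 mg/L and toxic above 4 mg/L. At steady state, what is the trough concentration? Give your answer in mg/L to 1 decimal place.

2.4 mg/L

Over one 17-h interval, 17/31 ≈ 0.54839 half-lives elapse, leaving f ≈ 0.6838 of each dose.
At steady state, accumulation factor R = 1/(1 − e^(−kτ)) ≈ 3.1626.
Single-dose peak C₀ = D/Vd = 285/262 ≈ 1.088 mg/L.
Steady-state peak Cmax,ss = C₀·R ≈ 1.088 × 3.1626 ≈ 3.441 mg/L.
One interval later, Cmin,ss = Cmax,ss·e^(−kτ) ≈ 3.441 × 0.6838 ≈ 2.353 mg/L.
Trough 2.4 mg/L vs MEC 1 mg/L: adequate.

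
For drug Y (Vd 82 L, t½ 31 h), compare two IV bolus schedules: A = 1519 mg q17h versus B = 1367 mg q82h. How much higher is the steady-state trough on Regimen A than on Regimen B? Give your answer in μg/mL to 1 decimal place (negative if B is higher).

Regimen A: f = (1/2)^(17/31) ≈ 0.6838; Cmin,ss = (1519/82)·f/(1−f) ≈ 40.060 μg/mL.
Regimen B: f = (1/2)^(82/31) ≈ 0.1599; Cmin,ss = (1367/82)·f/(1−f) ≈ 3.173 μg/mL.
Difference ≈ 40.060 − 3.173 ≈ 36.887 μg/mL.

36.9 μg/mL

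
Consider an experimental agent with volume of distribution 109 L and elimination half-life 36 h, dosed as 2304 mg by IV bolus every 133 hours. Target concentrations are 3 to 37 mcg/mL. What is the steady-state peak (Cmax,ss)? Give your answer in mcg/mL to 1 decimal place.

k = ln2/t½ = ln2/36 ≈ 0.019254 h⁻¹; fraction remaining f = e^(−kτ) = e^(−0.019254×133) ≈ 0.0772.
Accumulation ratio R = 1/(1 − f) ≈ 1/0.9228 ≈ 1.0837.
Each bolus raises the concentration by D/Vd = 2304/109 ≈ 21.138 mcg/mL.
Steady-state peak Cmax,ss = C₀·R ≈ 21.138 × 1.0837 ≈ 22.907 mcg/mL.
Peak 22.9 mcg/mL vs MTC 37 mcg/mL: below toxic threshold.

22.9 mcg/mL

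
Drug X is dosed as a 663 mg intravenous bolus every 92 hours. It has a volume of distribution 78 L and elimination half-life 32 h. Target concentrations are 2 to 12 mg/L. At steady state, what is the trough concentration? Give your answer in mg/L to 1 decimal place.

1.3 mg/L

Over one 92-h interval, 92/32 ≈ 2.875 half-lives elapse, leaving f ≈ 0.1363 of each dose.
Accumulation ratio R = 1/(1 − f) ≈ 1/0.8637 ≈ 1.1578.
Each bolus raises the concentration by D/Vd = 663/78 ≈ 8.500 mg/L.
Cmax,ss = C₀/(1 − f) ≈ 8.500/0.8637 ≈ 9.841 mg/L.
Steady-state trough Cmin,ss = Cmax,ss·f ≈ 9.841 × 0.1363 ≈ 1.341 mg/L.
Trough 1.3 mg/L vs MEC 2 mg/L: subtherapeutic.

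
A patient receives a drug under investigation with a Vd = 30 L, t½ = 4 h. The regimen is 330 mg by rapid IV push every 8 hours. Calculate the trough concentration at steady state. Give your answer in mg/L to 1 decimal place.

3.7 mg/L

The dosing interval is 2 half-lives, so f = 2^(−2) = 0.25.
At steady state, R = 1/(1 − 0.25) = 4/3.
Single-dose peak C₀ = D/Vd = 330/30 = 11 mg/L.
Steady-state peak Cmax,ss = C₀·R = 11 × 4/3 ≈ 14.667 mg/L.
Steady-state trough Cmin,ss = Cmax,ss·f ≈ 14.667 × 0.25 ≈ 3.667 mg/L.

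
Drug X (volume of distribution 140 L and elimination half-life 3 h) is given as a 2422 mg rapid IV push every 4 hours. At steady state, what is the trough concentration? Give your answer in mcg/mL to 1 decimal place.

τ/t½ = 4/3 ≈ 1.3333, so fraction remaining f = (1/2)^(4/3) ≈ 0.3969.
Accumulation ratio R = 1/(1 − f) ≈ 1/0.6031 ≈ 1.6581.
Single-dose peak C₀ = D/Vd = 2422/140 ≈ 17.300 mcg/mL.
Steady-state peak Cmax,ss = C₀·R ≈ 17.300 × 1.6581 ≈ 28.685 mcg/mL.
One interval later, Cmin,ss = Cmax,ss·e^(−kτ) ≈ 28.685 × 0.3969 ≈ 11.385 mcg/mL.

11.4 mcg/mL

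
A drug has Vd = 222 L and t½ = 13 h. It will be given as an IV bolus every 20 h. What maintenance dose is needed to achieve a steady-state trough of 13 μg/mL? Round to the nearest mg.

5497 mg

τ/t½ = 20/13 ≈ 1.5385, so f = (1/2)^(20/13) ≈ 0.344252.
Cmin,ss = (D/Vd)·f/(1−f), so D = Cmin,ss·Vd·(1−f)/f.
D = 13 × 222 × (1−f)/f ≈ 13 × 222 × 1.90485 ≈ 5497.40 mg.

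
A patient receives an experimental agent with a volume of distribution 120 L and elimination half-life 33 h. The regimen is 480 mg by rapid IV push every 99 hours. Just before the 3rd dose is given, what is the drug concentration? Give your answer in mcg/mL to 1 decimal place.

0.6 mcg/mL

f = (1/2)^(τ/t½) = (1/2)^(99/33) ≈ 0.1250.
C₀ = D/Vd = 480/120 ≈ 4.000 mcg/mL.
Before the 3rd dose, 2 doses have been given. Superposition: Cmin = C₀·(f + f²).
≈ 4.000 × (0.1250 + 0.0156) ≈ 4.000 × 0.1406 ≈ 0.562 mcg/mL.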